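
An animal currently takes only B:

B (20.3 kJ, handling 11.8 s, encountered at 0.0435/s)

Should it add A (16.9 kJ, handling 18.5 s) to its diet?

Intake rate on the current diet: R = (0.0435×20.3) / (1 + 0.0435×11.8) = 0.8831/1.513 = 0.5835 kJ/s.
A: E/h = 16.9/18.5 = 0.9135 kJ/s.
Since 0.9135 > R, including A increases the long-run rate.

Yes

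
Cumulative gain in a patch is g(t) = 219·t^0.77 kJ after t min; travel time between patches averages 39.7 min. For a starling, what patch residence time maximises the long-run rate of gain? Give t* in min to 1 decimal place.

132.9 min

Maximise g(t)/(T+t): set derivative to zero → g'(t)(T+t) = g(t).
g'(t) = 0.77·219·t^-0.23. Setting 0.77·219·t^-0.23 = 219·t^0.77/(39.7+t) gives 0.77(39.7+t) = t, so 0.23·t = 0.77×39.7.
t* = 0.77×39.7/0.23 = 132.9 min.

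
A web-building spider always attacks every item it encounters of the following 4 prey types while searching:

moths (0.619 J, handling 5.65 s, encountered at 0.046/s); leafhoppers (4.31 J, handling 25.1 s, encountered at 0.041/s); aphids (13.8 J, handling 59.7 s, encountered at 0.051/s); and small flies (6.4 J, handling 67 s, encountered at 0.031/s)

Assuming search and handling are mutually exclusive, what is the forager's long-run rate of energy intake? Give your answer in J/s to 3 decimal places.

0.149 J/s

Energy encountered per unit search time: 0.046×0.619 + 0.041×4.31 + 0.051×13.8 + 0.031×6.4 = 1.107 J/s.
Handling time per unit search time: 0.046×5.65 + 0.041×25.1 + 0.051×59.7 + 0.031×67 = 6.411.
Rate = 1.107/(1 + 6.411) = 0.1494 J/s.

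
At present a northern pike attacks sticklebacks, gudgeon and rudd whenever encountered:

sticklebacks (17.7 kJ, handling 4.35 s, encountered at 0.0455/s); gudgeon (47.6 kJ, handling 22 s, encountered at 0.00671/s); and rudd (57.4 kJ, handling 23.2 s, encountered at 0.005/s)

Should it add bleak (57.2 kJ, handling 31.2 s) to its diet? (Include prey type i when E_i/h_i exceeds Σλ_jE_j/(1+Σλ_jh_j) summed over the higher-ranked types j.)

On sticklebacks, gudgeon and rudd alone, R = ΣλE/(1+Σλh) = 1.412/1.462 = 0.9659 kJ/s.
bleak: E/h = 57.2/31.2 = 1.833 kJ/s.
Since 1.833 > R, including bleak increases the long-run rate.

Yes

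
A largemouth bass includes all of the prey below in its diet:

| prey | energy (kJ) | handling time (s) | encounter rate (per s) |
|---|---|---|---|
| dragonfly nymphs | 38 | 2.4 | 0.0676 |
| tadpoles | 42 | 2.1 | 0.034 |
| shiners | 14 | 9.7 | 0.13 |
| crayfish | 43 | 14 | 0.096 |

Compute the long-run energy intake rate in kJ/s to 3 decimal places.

Energy encountered per unit search time: 0.0676×38 + 0.034×42 + 0.13×14 + 0.096×43 = 9.945 kJ/s.
Handling time per unit search time: 0.0676×2.4 + 0.034×2.1 + 0.13×9.7 + 0.096×14 = 2.839.
Rate = 9.945/(1 + 2.839) = 2.591 kJ/s.

2.591 kJ/s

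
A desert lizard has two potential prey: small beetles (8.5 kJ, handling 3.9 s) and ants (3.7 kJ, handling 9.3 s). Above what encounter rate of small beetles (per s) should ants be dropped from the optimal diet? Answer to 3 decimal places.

0.057 per s

The zero-one rule: include ants iff E₂/h₂ > λE₁/(1+λh₁). Equality gives the switch point.
λE₁h₂ = E₂ + λE₂h₁ ⇒ λ = E₂/(E₁h₂ − E₂h₁) = 3.7/(79.05 − 14.43) = 0.05726 per s.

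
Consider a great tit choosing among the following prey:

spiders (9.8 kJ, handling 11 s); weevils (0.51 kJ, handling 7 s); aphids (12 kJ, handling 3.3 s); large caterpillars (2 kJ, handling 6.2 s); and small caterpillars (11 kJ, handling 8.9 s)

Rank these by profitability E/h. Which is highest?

aphids

Profitability E/h (kJ/s): spiders = 9.8/11 = 0.891, weevils = 0.51/7 = 0.0729, aphids = 12/3.3 = 3.64, large caterpillars = 2/6.2 = 0.323, small caterpillars = 11/8.9 = 1.24.
Ranked: aphids > small caterpillars > spiders > large caterpillars > weevils.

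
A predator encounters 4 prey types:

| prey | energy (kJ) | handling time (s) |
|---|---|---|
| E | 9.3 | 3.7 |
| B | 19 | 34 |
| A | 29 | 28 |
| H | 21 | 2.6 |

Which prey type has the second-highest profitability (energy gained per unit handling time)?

Profitability E/h (kJ/s): E = 9.3/3.7 = 2.51, B = 19/34 = 0.559, A = 29/28 = 1.04, H = 21/2.6 = 8.08.
Ranked: H > E > A > B.

E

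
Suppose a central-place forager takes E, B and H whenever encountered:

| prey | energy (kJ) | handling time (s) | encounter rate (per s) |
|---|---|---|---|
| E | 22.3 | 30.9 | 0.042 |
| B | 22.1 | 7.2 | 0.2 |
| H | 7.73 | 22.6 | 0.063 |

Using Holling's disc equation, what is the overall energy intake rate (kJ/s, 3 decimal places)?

1.132 kJ/s

Energy encountered per unit search time: 0.042×22.3 + 0.2×22.1 + 0.063×7.73 = 5.844 kJ/s.
Handling time per unit search time: 0.042×30.9 + 0.2×7.2 + 0.063×22.6 = 4.162.
Rate = 5.844/(1 + 4.162) = 1.132 kJ/s.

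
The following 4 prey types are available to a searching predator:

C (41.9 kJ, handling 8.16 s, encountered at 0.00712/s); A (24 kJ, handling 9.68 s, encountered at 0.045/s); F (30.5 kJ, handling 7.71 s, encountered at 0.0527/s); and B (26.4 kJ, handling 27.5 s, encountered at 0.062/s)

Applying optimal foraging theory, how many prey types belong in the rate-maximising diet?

3

E/h in descending order: C 5.13, F 3.96, A 2.48, B 0.96 kJ/s. The optimal diet is the largest prefix of this list for which every included type satisfies E_i/h_i > R on the types above it.
Rate on top 1: 0.2819. F: 3.96 > 0.2819 → include.
Rate on top 2: 1.301. A: 2.48 > 1.301 → include.
Rate on top 3: 1.571. B: 0.96 < 1.571 → exclude; stop.
Optimal diet: C, F, A — 3 of 4 types.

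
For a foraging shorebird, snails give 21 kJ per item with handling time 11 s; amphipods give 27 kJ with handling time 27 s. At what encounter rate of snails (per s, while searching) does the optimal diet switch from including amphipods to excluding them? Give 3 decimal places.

0.100 per s

The zero-one rule: include amphipods iff E₂/h₂ > λE₁/(1+λh₁). Equality gives the switch point.
λE₁h₂ = E₂ + λE₂h₁ ⇒ λ = E₂/(E₁h₂ − E₂h₁) = 27/(567 − 297) = 0.1 per s.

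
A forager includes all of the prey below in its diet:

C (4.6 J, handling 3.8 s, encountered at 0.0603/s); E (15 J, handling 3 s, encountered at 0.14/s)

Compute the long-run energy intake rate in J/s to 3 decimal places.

Energy encountered per unit search time: 0.0603×4.6 + 0.14×15 = 2.377 J/s.
Handling time per unit search time: 0.0603×3.8 + 0.14×3 = 0.6491.
Rate = 2.377/(1 + 0.6491) = 1.442 J/s.

1.442 J/s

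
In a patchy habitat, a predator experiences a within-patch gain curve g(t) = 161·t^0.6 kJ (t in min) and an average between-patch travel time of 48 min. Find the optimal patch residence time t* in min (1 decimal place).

72.0 min

Optimal t* satisfies g'(t*) = g(t*)/(T + t*).
g'(t) = 0.6·161·t^-0.4. Setting 0.6·161·t^-0.4 = 161·t^0.6/(48+t) gives 0.6(48+t) = t, so 0.40·t = 0.6×48.
t* = 0.6×48/0.40 = 72 min.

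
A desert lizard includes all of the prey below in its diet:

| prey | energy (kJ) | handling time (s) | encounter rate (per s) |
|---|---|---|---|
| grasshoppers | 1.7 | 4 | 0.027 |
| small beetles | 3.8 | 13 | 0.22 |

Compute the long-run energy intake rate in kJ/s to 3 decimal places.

0.222 kJ/s

R = Σλ_iE_i / (1 + Σλ_ih_i)
Numerator: 0.027×1.7 + 0.22×3.8 = 0.8819
Denominator: 1 + 0.027×4 + 0.22×13 = 3.968
R = 0.8819/3.968 = 0.2223 kJ/s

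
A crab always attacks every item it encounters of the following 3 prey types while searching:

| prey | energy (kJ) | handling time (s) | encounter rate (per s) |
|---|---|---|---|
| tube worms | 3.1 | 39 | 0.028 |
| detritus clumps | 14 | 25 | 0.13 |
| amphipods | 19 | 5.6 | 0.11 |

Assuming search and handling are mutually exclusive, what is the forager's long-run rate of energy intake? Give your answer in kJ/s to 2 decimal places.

0.67 kJ/s

Energy encountered per unit search time: 0.028×3.1 + 0.13×14 + 0.11×19 = 3.997 kJ/s.
Handling time per unit search time: 0.028×39 + 0.13×25 + 0.11×5.6 = 4.958.
Rate = 3.997/(1 + 4.958) = 0.6708 kJ/s.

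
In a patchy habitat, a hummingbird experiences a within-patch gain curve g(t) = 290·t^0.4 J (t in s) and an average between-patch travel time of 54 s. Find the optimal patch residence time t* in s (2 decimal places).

By the marginal value theorem, leave when the instantaneous gain rate g'(t) equals the habitat-wide average g(t)/(T + t).
g'(t) = 0.4·290·t^-0.6. Setting 0.4·290·t^-0.6 = 290·t^0.4/(54+t) gives 0.4(54+t) = t, so 0.60·t = 0.4×54.
t* = 0.4×54/0.60 = 36 s.

36.00 s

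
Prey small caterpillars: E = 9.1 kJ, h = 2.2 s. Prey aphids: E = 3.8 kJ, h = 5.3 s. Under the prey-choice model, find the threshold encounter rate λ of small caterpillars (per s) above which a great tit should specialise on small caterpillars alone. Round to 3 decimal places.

The zero-one rule: include aphids iff E₂/h₂ > λE₁/(1+λh₁). Equality gives the switch point.
λE₁h₂ = E₂ + λE₂h₁ ⇒ λ = E₂/(E₁h₂ − E₂h₁) = 3.8/(48.23 − 8.36) = 0.09531 per s.

0.095 per s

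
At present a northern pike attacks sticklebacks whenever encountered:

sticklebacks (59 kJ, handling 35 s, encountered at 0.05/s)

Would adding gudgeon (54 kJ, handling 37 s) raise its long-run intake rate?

Current rate: (0.05×59)/(1 + 0.05×35) = 1.073 kJ/s.
gudgeon: E/h = 54/37 = 1.459 kJ/s.
1.459 > 1.073, so adding gudgeon raises the average — include it.

Yes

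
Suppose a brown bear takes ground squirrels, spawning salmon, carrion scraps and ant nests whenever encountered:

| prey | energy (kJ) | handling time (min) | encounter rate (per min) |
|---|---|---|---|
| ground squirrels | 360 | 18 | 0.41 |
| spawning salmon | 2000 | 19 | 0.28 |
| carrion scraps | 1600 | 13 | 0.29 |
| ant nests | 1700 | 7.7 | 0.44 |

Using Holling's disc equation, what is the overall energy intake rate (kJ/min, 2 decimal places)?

92.03 kJ/min

Energy encountered per unit search time: 0.41×360 + 0.28×2000 + 0.29×1600 + 0.44×1700 = 1920 kJ/min.
Handling time per unit search time: 0.41×18 + 0.28×19 + 0.29×13 + 0.44×7.7 = 19.86.
Rate = 1920/(1 + 19.86) = 92.03 kJ/min.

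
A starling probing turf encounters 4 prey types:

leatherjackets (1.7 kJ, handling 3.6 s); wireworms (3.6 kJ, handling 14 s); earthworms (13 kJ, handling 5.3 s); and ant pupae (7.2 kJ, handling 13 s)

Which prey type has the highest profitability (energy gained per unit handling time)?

earthworms

In descending order of E/h:
earthworms: 13/5.3 = 2.45 kJ/s
ant pupae: 7.2/13 = 0.554 kJ/s
leatherjackets: 1.7/3.6 = 0.472 kJ/s
wireworms: 3.6/14 = 0.257 kJ/s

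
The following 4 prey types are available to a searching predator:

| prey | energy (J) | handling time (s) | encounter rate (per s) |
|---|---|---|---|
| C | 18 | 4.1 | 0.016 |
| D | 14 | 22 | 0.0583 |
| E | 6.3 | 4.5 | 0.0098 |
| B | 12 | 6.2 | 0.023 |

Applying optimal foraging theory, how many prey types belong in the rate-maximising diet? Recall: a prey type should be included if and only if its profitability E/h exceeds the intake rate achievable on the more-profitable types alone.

Rank by E/h (J/s): C 4.39, B 1.94, E 1.4, D 0.636. Include each in turn until the next type's E/h falls below the running intake rate.
Rate on top 1: 0.2703. B: 1.94 > 0.2703 → include.
Rate on top 2: 0.4668. E: 1.4 > 0.4668 → include.
Rate on top 3: 0.4997. D: 0.636 > 0.4997 → include.
Optimal diet: C, B, E, D — 4 of 4 types.

4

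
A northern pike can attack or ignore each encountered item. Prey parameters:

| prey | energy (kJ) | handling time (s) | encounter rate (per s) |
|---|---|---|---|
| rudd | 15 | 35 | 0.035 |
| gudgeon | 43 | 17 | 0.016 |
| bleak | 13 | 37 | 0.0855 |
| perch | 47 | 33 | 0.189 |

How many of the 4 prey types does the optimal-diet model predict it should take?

2

Profitabilities (E/h, kJ/s): gudgeon 2.53, perch 1.42, rudd 0.429, bleak 0.351. Add prey in this order while the next type's profitability exceeds the intake rate on those already taken.
Rate on top 1: 0.5409. perch: 1.42 > 0.5409 → include.
Rate on top 2: 1.275. rudd: 0.429 < 1.275 → exclude; stop.
Optimal diet: gudgeon, perch — 2 of 4 types.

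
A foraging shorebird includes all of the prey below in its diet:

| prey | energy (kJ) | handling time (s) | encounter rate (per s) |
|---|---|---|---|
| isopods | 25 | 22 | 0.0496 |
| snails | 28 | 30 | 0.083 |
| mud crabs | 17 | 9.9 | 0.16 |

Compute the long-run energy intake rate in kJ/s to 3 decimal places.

1.019 kJ/s

R = (0.0496×25 + 0.083×28 + 0.16×17) / (1 + 0.0496×22 + 0.083×30 + 0.16×9.9) = 6.284/6.165 = 1.019 kJ/s.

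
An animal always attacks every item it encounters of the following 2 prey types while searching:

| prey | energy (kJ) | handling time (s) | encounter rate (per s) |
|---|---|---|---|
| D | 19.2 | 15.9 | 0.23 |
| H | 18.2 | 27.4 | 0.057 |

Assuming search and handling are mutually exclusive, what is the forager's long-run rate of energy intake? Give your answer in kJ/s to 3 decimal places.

R = Σλ_iE_i / (1 + Σλ_ih_i)
Numerator: 0.23×19.2 + 0.057×18.2 = 5.453
Denominator: 1 + 0.23×15.9 + 0.057×27.4 = 6.219
R = 5.453/6.219 = 0.8769 kJ/s

0.877 kJ/s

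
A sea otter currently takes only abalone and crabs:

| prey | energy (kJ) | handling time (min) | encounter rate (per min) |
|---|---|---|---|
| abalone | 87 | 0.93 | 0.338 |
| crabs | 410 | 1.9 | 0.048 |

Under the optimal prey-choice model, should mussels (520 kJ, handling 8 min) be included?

Yes

Intake rate on the current diet: R = (0.338×87 + 0.048×410) / (1 + 0.338×0.93 + 0.048×1.9) = 49.09/1.406 = 34.92 kJ/min.
Profitability of mussels: 520/8 = 65 kJ/min.
Since 65 > R, including mussels increases the long-run rate.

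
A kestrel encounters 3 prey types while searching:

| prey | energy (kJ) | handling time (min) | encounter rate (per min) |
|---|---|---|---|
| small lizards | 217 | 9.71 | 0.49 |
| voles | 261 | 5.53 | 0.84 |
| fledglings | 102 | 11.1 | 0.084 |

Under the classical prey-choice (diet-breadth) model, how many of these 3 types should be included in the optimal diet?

Profitabilities (E/h, kJ/min): voles 47.2, small lizards 22.3, fledglings 9.19. Add prey in this order while the next type's profitability exceeds the intake rate on those already taken.
Rate on top 1: 38.84. small lizards: 22.3 < 38.84 → exclude; stop.
Optimal diet: voles — 1 of 3 types.

1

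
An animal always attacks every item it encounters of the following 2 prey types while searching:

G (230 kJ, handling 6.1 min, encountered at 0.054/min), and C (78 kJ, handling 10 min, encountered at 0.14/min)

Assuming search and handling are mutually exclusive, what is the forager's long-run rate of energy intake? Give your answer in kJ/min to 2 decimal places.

R = Σλ_iE_i / (1 + Σλ_ih_i)
Numerator: 0.054×230 + 0.14×78 = 23.34
Denominator: 1 + 0.054×6.1 + 0.14×10 = 2.729
R = 23.34/2.729 = 8.551 kJ/min

8.55 kJ/min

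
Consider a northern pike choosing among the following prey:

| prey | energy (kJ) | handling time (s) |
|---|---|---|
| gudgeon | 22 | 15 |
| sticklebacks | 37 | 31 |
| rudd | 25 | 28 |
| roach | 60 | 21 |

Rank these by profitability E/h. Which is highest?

roach

Profitability E/h (kJ/s): gudgeon = 22/15 = 1.47, sticklebacks = 37/31 = 1.19, rudd = 25/28 = 0.893, roach = 60/21 = 2.86.
Ranked: roach > gudgeon > sticklebacks > rudd.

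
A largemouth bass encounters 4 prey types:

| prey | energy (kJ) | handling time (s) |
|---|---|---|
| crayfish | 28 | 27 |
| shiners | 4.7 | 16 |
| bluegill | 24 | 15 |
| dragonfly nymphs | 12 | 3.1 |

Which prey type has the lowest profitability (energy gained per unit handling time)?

shiners

Profitability E/h (kJ/s): crayfish = 28/27 = 1.04, shiners = 4.7/16 = 0.294, bluegill = 24/15 = 1.6, dragonfly nymphs = 12/3.1 = 3.87.
Ranked: dragonfly nymphs > bluegill > crayfish > shiners.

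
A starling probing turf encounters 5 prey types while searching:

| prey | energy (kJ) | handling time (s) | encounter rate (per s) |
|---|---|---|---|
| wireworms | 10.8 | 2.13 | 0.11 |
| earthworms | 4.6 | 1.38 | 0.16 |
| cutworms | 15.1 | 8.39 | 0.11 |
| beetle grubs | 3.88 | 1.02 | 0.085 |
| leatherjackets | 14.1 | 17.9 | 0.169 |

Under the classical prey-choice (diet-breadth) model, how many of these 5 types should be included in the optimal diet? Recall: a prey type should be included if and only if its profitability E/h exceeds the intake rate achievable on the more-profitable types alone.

4

E/h in descending order: wireworms 5.07, beetle grubs 3.8, earthworms 3.33, cutworms 1.8, leatherjackets 0.788 kJ/s. The optimal diet is the largest prefix of this list for which every included type satisfies E_i/h_i > R on the types above it.
Rate on top 1: 0.9625. beetle grubs: 3.8 > 0.9625 → include.
Rate on top 2: 1.149. earthworms: 3.33 > 1.149 → include.
Rate on top 3: 1.462. cutworms: 1.8 > 1.462 → include.
Rate on top 4: 1.588. leatherjackets: 0.788 < 1.588 → exclude; stop.
Optimal diet: wireworms, beetle grubs, earthworms, cutworms — 4 of 5 types.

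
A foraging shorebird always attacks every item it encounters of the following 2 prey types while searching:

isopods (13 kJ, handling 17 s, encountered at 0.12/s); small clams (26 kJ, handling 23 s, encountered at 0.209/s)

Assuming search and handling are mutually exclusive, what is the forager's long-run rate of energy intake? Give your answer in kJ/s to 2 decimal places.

R = (0.12×13 + 0.209×26) / (1 + 0.12×17 + 0.209×23) = 6.994/7.847 = 0.8913 kJ/s.

0.89 kJ/s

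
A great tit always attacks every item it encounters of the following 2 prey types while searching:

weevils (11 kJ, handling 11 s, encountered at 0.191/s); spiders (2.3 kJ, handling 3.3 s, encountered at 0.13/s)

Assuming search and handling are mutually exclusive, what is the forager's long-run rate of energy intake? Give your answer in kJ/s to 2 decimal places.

0.68 kJ/s

Energy encountered per unit search time: 0.191×11 + 0.13×2.3 = 2.4 kJ/s.
Handling time per unit search time: 0.191×11 + 0.13×3.3 = 2.53.
Rate = 2.4/(1 + 2.53) = 0.6799 kJ/s.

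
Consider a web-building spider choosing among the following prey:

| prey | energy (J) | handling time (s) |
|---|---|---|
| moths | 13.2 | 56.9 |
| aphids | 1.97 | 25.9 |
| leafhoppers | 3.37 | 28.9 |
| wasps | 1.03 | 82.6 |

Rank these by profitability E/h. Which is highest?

Profitability E/h (J/s): moths = 13.2/56.9 = 0.232, aphids = 1.97/25.9 = 0.0761, leafhoppers = 3.37/28.9 = 0.117, wasps = 1.03/82.6 = 0.0125.
Ranked: moths > leafhoppers > aphids > wasps.

moths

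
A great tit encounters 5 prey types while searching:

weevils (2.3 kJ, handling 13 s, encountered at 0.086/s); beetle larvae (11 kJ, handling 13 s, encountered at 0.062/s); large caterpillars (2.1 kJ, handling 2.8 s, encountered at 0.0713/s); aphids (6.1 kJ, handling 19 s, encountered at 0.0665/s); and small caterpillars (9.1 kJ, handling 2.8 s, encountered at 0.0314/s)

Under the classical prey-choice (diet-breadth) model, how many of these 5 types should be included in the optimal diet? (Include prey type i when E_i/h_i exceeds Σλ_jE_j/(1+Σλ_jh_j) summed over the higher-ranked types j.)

3

E/h in descending order: small caterpillars 3.25, beetle larvae 0.846, large caterpillars 0.75, aphids 0.321, weevils 0.177 kJ/s. The optimal diet is the largest prefix of this list for which every included type satisfies E_i/h_i > R on the types above it.
Rate on top 1: 0.2626. beetle larvae: 0.846 > 0.2626 → include.
Rate on top 2: 0.511. large caterpillars: 0.75 > 0.511 → include.
Rate on top 3: 0.5338. aphids: 0.321 < 0.5338 → exclude; stop.
Optimal diet: small caterpillars, beetle larvae, large caterpillars — 3 of 5 types.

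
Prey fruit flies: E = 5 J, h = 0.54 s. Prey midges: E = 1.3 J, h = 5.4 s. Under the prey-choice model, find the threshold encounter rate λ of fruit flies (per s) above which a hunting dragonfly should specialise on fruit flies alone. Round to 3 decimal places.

At the threshold, the rate on fruit flies alone equals the profitability of midges: λ·5/(1 + λ·0.54) = 1.3/5.4 = 0.2407.
Rearranging, λ(5 − 0.2407×0.54) = 0.2407, so λ = 0.2407/4.87 = 0.04943 per s.

0.049 per s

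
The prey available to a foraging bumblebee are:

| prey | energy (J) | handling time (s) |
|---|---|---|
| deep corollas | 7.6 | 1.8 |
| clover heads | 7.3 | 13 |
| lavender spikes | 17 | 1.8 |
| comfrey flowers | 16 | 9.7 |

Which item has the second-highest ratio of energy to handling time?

In descending order of E/h:
lavender spikes: 17/1.8 = 9.44 J/s
deep corollas: 7.6/1.8 = 4.22 J/s
comfrey flowers: 16/9.7 = 1.65 J/s
clover heads: 7.3/13 = 0.562 J/s

deep corollas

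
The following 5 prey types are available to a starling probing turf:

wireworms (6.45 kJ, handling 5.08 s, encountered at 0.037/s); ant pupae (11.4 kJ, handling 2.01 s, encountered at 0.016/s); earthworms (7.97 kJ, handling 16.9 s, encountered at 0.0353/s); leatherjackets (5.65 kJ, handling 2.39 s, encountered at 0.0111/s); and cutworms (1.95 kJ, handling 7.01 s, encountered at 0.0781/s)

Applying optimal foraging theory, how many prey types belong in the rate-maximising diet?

Profitabilities (E/h, kJ/s): ant pupae 5.67, leatherjackets 2.36, wireworms 1.27, earthworms 0.472, cutworms 0.278. Add prey in this order while the next type's profitability exceeds the intake rate on those already taken.
Rate on top 1: 0.1767. leatherjackets: 2.36 > 0.1767 → include.
Rate on top 2: 0.2315. wireworms: 1.27 > 0.2315 → include.
Rate on top 3: 0.3881. earthworms: 0.472 > 0.3881 → include.
Rate on top 4: 0.4151. cutworms: 0.278 < 0.4151 → exclude; stop.
Optimal diet: ant pupae, leatherjackets, wireworms, earthworms — 4 of 5 types.

4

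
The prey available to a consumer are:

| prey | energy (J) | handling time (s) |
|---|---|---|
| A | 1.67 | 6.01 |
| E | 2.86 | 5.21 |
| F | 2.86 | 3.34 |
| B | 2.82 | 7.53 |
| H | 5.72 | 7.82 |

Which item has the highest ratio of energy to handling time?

F

Profitability E/h (J/s): A = 1.67/6.01 = 0.278, E = 2.86/5.21 = 0.549, F = 2.86/3.34 = 0.856, B = 2.82/7.53 = 0.375, H = 5.72/7.82 = 0.731.
Ranked: F > H > E > B > A.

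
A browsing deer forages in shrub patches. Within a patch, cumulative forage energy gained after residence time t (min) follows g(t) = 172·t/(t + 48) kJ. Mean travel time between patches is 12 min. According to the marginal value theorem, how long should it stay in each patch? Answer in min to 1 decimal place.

By the marginal value theorem, leave when the instantaneous gain rate g'(t) equals the habitat-wide average g(t)/(T + t).
g'(t) = 172·48/(t + 48)². Setting 172·48/(t+48)² = 172t/[(t+48)(12+t)] gives 48(12+t) = t(t+48), so t² = 48×12 = 576.
t* = √576 = 24 min.

24.0 min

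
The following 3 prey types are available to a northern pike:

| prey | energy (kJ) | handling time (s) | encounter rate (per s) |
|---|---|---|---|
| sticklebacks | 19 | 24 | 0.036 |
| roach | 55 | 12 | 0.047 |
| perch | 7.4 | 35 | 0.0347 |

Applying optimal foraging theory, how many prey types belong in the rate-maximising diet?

E/h in descending order: roach 4.58, sticklebacks 0.792, perch 0.211 kJ/s. The optimal diet is the largest prefix of this list for which every included type satisfies E_i/h_i > R on the types above it.
Rate on top 1: 1.653. sticklebacks: 0.792 < 1.653 → exclude; stop.
Optimal diet: roach — 1 of 3 types.

1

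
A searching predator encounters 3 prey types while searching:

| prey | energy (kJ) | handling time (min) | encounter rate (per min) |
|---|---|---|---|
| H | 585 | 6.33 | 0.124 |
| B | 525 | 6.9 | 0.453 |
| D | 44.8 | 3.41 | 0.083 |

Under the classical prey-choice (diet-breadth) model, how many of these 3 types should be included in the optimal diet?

Rank by E/h (kJ/min): H 92.4, B 76.1, D 13.1. Include each in turn until the next type's E/h falls below the running intake rate.
Rate on top 1: 40.64. B: 76.1 > 40.64 → include.
Rate on top 2: 63.2. D: 13.1 < 63.2 → exclude; stop.
Optimal diet: H, B — 2 of 3 types.

2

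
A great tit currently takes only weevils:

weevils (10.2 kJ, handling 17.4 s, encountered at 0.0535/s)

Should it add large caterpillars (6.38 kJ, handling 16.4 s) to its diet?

Yes

On weevils alone, R = ΣλE/(1+Σλh) = 0.5457/1.931 = 0.2826 kJ/s.
Profitability of large caterpillars: 6.38/16.4 = 0.389 kJ/s.
0.389 > 0.2826, so adding large caterpillars raises the average — include it.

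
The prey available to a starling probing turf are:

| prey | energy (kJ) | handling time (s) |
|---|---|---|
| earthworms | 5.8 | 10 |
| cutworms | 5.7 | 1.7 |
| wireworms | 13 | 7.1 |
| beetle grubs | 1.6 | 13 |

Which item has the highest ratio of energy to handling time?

cutworms

In descending order of E/h:
cutworms: 5.7/1.7 = 3.35 kJ/s
wireworms: 13/7.1 = 1.83 kJ/s
earthworms: 5.8/10 = 0.58 kJ/s
beetle grubs: 1.6/13 = 0.123 kJ/s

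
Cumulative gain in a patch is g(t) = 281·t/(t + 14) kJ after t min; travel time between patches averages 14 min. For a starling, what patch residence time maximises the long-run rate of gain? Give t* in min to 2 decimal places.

Maximise g(t)/(T+t): set derivative to zero → g'(t)(T+t) = g(t).
g'(t) = 281·14/(t + 14)². Setting 281·14/(t+14)² = 281t/[(t+14)(14+t)] gives 14(14+t) = t(t+14), so t² = 14×14 = 196.
t* = √196 = 14 min.

14.00 min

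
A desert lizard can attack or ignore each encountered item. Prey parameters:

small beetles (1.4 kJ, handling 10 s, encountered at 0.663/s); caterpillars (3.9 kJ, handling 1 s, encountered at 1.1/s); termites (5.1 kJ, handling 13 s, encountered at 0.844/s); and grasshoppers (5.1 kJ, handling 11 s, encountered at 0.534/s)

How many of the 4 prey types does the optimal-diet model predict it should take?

Rank by E/h (kJ/s): caterpillars 3.9, grasshoppers 0.464, termites 0.392, small beetles 0.14. Include each in turn until the next type's E/h falls below the running intake rate.
Rate on top 1: 2.043. grasshoppers: 0.464 < 2.043 → exclude; stop.
Optimal diet: caterpillars — 1 of 4 types.

1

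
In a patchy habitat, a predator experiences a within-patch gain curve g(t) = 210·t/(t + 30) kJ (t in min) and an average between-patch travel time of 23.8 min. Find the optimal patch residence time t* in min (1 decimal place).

By the marginal value theorem, leave when the instantaneous gain rate g'(t) equals the habitat-wide average g(t)/(T + t).
g'(t) = 210·30/(t + 30)². Setting 210·30/(t+30)² = 210t/[(t+30)(23.8+t)] gives 30(23.8+t) = t(t+30), so t² = 30×23.8 = 714.
t* = √714 = 26.72 min.

26.7 min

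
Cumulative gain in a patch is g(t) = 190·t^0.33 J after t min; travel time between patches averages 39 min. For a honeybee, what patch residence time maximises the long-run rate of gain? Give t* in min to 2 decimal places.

By the marginal value theorem, leave when the instantaneous gain rate g'(t) equals the habitat-wide average g(t)/(T + t).
g'(t) = 0.33·190·t^-0.67. Setting 0.33·190·t^-0.67 = 190·t^0.33/(39+t) gives 0.33(39+t) = t, so 0.67·t = 0.33×39.
t* = 0.33×39/0.67 = 19.21 min.

19.21 min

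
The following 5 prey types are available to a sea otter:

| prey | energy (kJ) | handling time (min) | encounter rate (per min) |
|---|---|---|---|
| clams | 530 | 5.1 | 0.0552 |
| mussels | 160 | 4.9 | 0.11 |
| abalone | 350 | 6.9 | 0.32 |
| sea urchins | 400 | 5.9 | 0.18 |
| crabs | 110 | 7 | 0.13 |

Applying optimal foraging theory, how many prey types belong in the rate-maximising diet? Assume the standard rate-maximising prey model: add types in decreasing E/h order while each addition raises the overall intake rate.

Rank by E/h (kJ/min): clams 104, sea urchins 67.8, abalone 50.7, mussels 32.7, crabs 15.7. Include each in turn until the next type's E/h falls below the running intake rate.
Rate on top 1: 22.83. sea urchins: 67.8 > 22.83 → include.
Rate on top 2: 43.21. abalone: 50.7 > 43.21 → include.
Rate on top 3: 46.85. mussels: 32.7 < 46.85 → exclude; stop.
Optimal diet: clams, sea urchins, abalone — 3 of 5 types.

3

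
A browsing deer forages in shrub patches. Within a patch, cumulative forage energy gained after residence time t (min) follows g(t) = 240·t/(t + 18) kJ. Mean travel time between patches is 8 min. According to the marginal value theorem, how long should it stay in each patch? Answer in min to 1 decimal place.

By the marginal value theorem, leave when the instantaneous gain rate g'(t) equals the habitat-wide average g(t)/(T + t).
g'(t) = 240·18/(t + 18)². Setting 240·18/(t+18)² = 240t/[(t+18)(8+t)] gives 18(8+t) = t(t+18), so t² = 18×8 = 144.
t* = √144 = 12 min.

12.0 min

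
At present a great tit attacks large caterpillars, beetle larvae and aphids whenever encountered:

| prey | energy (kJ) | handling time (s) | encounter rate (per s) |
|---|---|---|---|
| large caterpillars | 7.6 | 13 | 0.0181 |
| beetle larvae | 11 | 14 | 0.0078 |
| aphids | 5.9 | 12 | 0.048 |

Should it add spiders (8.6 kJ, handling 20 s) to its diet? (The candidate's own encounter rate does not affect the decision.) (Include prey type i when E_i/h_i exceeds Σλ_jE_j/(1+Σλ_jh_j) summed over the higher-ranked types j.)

Intake rate on the current diet: R = (0.0181×7.6 + 0.0078×11 + 0.048×5.9) / (1 + 0.0181×13 + 0.0078×14 + 0.048×12) = 0.5066/1.921 = 0.2638 kJ/s.
spiders: E/h = 8.6/20 = 0.43 kJ/s.
Since 0.43 > R, including spiders increases the long-run rate.

Yes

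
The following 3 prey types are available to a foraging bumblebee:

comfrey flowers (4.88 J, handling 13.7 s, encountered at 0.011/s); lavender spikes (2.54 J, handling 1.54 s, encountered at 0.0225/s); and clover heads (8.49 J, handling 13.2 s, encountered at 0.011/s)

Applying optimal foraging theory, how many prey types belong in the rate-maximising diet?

Rank by E/h (J/s): lavender spikes 1.65, clover heads 0.643, comfrey flowers 0.356. Include each in turn until the next type's E/h falls below the running intake rate.
Rate on top 1: 0.05524. clover heads: 0.643 > 0.05524 → include.
Rate on top 2: 0.1276. comfrey flowers: 0.356 > 0.1276 → include.
Optimal diet: lavender spikes, clover heads, comfrey flowers — 3 of 3 types.

3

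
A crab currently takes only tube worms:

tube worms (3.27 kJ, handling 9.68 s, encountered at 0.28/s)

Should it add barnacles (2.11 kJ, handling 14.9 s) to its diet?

No

Current rate: (0.28×3.27)/(1 + 0.28×9.68) = 0.2468 kJ/s.
Profitability of barnacles: 2.11/14.9 = 0.1416 kJ/s.
Since 0.1416 < R, time spent handling barnacles is better spent searching.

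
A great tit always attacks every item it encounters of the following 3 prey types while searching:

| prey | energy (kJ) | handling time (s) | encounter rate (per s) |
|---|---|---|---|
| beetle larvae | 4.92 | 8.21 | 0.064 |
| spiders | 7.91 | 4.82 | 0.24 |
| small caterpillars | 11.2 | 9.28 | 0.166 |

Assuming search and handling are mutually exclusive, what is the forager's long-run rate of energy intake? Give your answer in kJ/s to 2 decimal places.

0.96 kJ/s

R = (0.064×4.92 + 0.24×7.91 + 0.166×11.2) / (1 + 0.064×8.21 + 0.24×4.82 + 0.166×9.28) = 4.072/4.223 = 0.9644 kJ/s.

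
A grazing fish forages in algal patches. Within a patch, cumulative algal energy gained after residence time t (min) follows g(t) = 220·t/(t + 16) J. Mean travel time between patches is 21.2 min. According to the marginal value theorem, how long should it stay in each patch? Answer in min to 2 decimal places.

Maximise g(t)/(T+t): set derivative to zero → g'(t)(T+t) = g(t).
g'(t) = 220·16/(t + 16)². Setting 220·16/(t+16)² = 220t/[(t+16)(21.2+t)] gives 16(21.2+t) = t(t+16), so t² = 16×21.2 = 339.2.
t* = √339.2 = 18.42 min.

18.42 min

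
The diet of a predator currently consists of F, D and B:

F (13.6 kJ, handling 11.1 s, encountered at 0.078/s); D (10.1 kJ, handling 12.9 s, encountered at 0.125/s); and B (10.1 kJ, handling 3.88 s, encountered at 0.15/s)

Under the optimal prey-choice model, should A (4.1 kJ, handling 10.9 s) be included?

No

On F, D and B alone, R = ΣλE/(1+Σλh) = 3.838/4.06 = 0.9453 kJ/s.
A: E/h = 4.1/10.9 = 0.3761 kJ/s.
Since 0.3761 < R, time spent handling A is better spent searching.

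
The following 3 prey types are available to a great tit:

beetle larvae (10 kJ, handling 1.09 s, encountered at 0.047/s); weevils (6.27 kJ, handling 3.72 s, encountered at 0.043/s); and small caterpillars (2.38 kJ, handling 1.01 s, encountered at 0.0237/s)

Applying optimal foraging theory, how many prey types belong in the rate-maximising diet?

Rank by E/h (kJ/s): beetle larvae 9.17, small caterpillars 2.36, weevils 1.69. Include each in turn until the next type's E/h falls below the running intake rate.
Rate on top 1: 0.4471. small caterpillars: 2.36 > 0.4471 → include.
Rate on top 2: 0.4896. weevils: 1.69 > 0.4896 → include.
Optimal diet: beetle larvae, small caterpillars, weevils — 3 of 3 types.

3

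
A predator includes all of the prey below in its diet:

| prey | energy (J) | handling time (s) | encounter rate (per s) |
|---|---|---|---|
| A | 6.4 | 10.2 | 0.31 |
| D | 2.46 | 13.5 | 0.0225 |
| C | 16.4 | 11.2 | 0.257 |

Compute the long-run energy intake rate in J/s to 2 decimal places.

0.85 J/s

Energy encountered per unit search time: 0.31×6.4 + 0.0225×2.46 + 0.257×16.4 = 6.254 J/s.
Handling time per unit search time: 0.31×10.2 + 0.0225×13.5 + 0.257×11.2 = 6.344.
Rate = 6.254/(1 + 6.344) = 0.8516 J/s.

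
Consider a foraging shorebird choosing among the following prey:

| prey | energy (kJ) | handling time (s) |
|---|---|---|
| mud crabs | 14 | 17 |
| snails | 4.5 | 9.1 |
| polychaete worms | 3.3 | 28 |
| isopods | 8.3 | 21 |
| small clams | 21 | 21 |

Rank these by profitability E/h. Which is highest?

small clams

In descending order of E/h:
small clams: 21/21 = 1 kJ/s
mud crabs: 14/17 = 0.824 kJ/s
snails: 4.5/9.1 = 0.495 kJ/s
isopods: 8.3/21 = 0.395 kJ/s
polychaete worms: 3.3/28 = 0.118 kJ/s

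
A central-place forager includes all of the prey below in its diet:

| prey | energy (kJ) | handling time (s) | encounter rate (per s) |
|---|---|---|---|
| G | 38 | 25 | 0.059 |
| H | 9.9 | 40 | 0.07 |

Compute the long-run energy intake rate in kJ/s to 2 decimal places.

0.56 kJ/s

R = Σλ_iE_i / (1 + Σλ_ih_i)
Numerator: 0.059×38 + 0.07×9.9 = 2.935
Denominator: 1 + 0.059×25 + 0.07×40 = 5.275
R = 2.935/5.275 = 0.5564 kJ/s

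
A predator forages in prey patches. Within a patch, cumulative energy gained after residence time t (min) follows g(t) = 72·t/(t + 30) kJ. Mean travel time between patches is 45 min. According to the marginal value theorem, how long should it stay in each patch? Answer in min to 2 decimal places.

By the marginal value theorem, leave when the instantaneous gain rate g'(t) equals the habitat-wide average g(t)/(T + t).
g'(t) = 72·30/(t + 30)². Setting 72·30/(t+30)² = 72t/[(t+30)(45+t)] gives 30(45+t) = t(t+30), so t² = 30×45 = 1350.
t* = √1350 = 36.74 min.

36.74 min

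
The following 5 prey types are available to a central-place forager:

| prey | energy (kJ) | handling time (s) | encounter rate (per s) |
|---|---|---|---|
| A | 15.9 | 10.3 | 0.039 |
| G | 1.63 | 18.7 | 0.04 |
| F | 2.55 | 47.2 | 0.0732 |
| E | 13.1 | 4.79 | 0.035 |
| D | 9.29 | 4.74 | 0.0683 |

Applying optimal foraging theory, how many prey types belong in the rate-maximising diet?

3

Profitabilities (E/h, kJ/s): E 2.73, D 1.96, A 1.54, G 0.0872, F 0.054. Add prey in this order while the next type's profitability exceeds the intake rate on those already taken.
Rate on top 1: 0.3927. D: 1.96 > 0.3927 → include.
Rate on top 2: 0.7329. A: 1.54 > 0.7329 → include.
Rate on top 3: 0.9049. G: 0.0872 < 0.9049 → exclude; stop.
Optimal diet: E, D, A — 3 of 5 types.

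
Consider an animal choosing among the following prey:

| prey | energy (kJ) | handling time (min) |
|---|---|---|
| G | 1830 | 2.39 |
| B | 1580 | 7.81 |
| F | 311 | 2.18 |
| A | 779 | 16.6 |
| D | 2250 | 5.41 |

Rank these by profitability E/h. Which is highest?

Profitability E/h (kJ/min): G = 1830/2.39 = 766, B = 1580/7.81 = 202, F = 311/2.18 = 143, A = 779/16.6 = 46.9, D = 2250/5.41 = 416.
Ranked: G > D > B > F > A.

G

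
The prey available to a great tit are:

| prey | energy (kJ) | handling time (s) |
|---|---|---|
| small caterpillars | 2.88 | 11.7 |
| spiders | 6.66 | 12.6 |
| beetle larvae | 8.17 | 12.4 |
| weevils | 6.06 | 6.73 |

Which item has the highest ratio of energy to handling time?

In descending order of E/h:
weevils: 6.06/6.73 = 0.9 kJ/s
beetle larvae: 8.17/12.4 = 0.659 kJ/s
spiders: 6.66/12.6 = 0.529 kJ/s
small caterpillars: 2.88/11.7 = 0.246 kJ/s

weevils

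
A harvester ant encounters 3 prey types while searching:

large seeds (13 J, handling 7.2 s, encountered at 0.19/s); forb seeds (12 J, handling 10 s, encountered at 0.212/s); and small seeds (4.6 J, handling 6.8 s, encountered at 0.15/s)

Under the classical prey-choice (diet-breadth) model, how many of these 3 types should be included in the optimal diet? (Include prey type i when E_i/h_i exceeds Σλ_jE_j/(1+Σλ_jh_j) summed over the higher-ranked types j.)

2

E/h in descending order: large seeds 1.81, forb seeds 1.2, small seeds 0.676 J/s. The optimal diet is the largest prefix of this list for which every included type satisfies E_i/h_i > R on the types above it.
Rate on top 1: 1.043. forb seeds: 1.2 > 1.043 → include.
Rate on top 2: 1.117. small seeds: 0.676 < 1.117 → exclude; stop.
Optimal diet: large seeds, forb seeds — 2 of 3 types.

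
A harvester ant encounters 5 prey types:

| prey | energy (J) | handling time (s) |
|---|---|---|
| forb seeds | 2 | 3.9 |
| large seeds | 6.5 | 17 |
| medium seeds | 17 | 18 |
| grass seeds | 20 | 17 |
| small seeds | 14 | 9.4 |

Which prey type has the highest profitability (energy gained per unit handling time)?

small seeds

In descending order of E/h:
small seeds: 14/9.4 = 1.49 J/s
grass seeds: 20/17 = 1.18 J/s
medium seeds: 17/18 = 0.944 J/s
forb seeds: 2/3.9 = 0.513 J/s
large seeds: 6.5/17 = 0.382 J/s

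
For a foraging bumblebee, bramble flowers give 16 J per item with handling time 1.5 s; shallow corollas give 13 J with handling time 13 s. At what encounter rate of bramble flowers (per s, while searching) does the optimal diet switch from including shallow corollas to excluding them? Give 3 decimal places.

0.069 per s

At the threshold, the rate on bramble flowers alone equals the profitability of shallow corollas: λ·16/(1 + λ·1.5) = 13/13 = 1.
Rearranging, λ(16 − 1×1.5) = 1, so λ = 1/14.5 = 0.06897 per s.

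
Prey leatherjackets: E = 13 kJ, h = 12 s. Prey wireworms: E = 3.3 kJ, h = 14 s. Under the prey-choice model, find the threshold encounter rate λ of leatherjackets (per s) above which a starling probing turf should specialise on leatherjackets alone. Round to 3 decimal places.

The zero-one rule: include wireworms iff E₂/h₂ > λE₁/(1+λh₁). Equality gives the switch point.
λE₁h₂ = E₂ + λE₂h₁ ⇒ λ = E₂/(E₁h₂ − E₂h₁) = 3.3/(182 − 39.6) = 0.02317 per s.

0.023 per s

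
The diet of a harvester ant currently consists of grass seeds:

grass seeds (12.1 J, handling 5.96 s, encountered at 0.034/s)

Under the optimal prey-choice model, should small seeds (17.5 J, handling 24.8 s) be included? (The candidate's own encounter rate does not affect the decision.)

Yes

Current rate: (0.034×12.1)/(1 + 0.034×5.96) = 0.3421 J/s.
Profitability of small seeds: 17.5/24.8 = 0.7056 J/s.
0.7056 > 0.3421, so adding small seeds raises the average — include it.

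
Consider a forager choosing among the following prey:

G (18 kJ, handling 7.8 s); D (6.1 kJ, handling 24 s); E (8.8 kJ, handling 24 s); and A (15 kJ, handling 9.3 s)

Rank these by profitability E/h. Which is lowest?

In descending order of E/h:
G: 18/7.8 = 2.31 kJ/s
A: 15/9.3 = 1.61 kJ/s
E: 8.8/24 = 0.367 kJ/s
D: 6.1/24 = 0.254 kJ/s

D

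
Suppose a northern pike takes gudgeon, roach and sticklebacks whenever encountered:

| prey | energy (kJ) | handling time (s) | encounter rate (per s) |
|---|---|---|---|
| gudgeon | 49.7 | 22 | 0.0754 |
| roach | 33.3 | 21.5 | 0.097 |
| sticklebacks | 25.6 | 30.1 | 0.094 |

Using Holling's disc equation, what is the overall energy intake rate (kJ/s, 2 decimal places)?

1.24 kJ/s

Energy encountered per unit search time: 0.0754×49.7 + 0.097×33.3 + 0.094×25.6 = 9.384 kJ/s.
Handling time per unit search time: 0.0754×22 + 0.097×21.5 + 0.094×30.1 = 6.574.
Rate = 9.384/(1 + 6.574) = 1.239 kJ/s.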